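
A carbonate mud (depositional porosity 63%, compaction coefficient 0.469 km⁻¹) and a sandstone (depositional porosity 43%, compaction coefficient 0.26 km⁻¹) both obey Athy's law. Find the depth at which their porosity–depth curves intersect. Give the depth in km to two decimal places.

1.83 km

Set φ₀ₐ e^(−βₐZ) = φ₀ᵦ e^(−βᵦZ) ⇒ ln(φ₀ₐ/φ₀ᵦ) = (βₐ − βᵦ)·Z
Z = ln(0.63/0.43) / (0.469 − 0.26) = 0.3819 / 0.209 = 1.827 km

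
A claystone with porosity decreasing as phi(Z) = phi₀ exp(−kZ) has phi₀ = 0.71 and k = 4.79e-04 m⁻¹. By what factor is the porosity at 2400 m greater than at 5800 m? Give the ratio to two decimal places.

Working in km (1 km = 1000 m; k in km⁻¹ = k in m⁻¹ × 1000):
phi(Z₁)/phi(Z₂) = e^(−k·Z₁)/e^(−k·Z₂) = e^{k(Z₂−Z₁)}
= exp(0.479 × 3.4) = exp(1.629) = 5.0967

5.10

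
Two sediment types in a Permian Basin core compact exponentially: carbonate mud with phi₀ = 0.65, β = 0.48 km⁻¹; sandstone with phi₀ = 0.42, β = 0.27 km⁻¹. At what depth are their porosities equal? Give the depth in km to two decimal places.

2.08 km

Set phi₀ₐ e^(−βₐd) = phi₀ᵦ e^(−βᵦd) ⇒ ln(phi₀ₐ/phi₀ᵦ) = (βₐ − βᵦ)·d
d = ln(0.65/0.42) / (0.48 − 0.27) = 0.4367 / 0.21 = 2.080 km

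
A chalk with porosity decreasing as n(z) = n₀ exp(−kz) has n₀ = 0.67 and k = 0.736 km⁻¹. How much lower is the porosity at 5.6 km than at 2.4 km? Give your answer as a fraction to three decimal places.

0.104

n(2.4) = 0.67·e^(−0.736×2.4) = 0.1145
n(5.6) = 0.67·e^(−0.736×5.6) = 0.0109
Δn = 0.1145 − 0.0109 = 0.1037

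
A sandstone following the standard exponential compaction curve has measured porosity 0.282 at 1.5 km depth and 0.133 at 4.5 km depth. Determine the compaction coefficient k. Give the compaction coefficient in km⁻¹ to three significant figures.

Athy: n(d) = n₀ e^(−kd) ⇒ n₁/n₂ = e^{k(d₂−d₁)} ⇒ k = ln(n₁/n₂)/(d₂−d₁)
k = ln(0.282/0.133) / (4.5 − 1.5) = ln(2.12) / 3 = 0.7516 / 3 = 0.2505 km⁻¹

0.251 km⁻¹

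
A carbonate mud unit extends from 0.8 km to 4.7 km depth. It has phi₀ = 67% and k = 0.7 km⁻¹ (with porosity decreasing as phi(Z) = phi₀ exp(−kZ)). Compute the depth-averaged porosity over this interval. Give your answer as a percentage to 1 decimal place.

⟨phi⟩ = (1/(Z₂−Z₁)) ∫ phi₀ e^(−kZ) dZ = phi₀·(e^(−k·Z₁) − e^(−k·Z₂)) / (k·(Z₂−Z₁))
e^(−0.7×0.8) = 0.5712; e^(−0.7×4.7) = 0.0373
⟨phi⟩ = 0.67 × (0.5712 − 0.0373) / (0.7 × 3.9) = 0.67 × 0.1956 = 0.1310

13.1%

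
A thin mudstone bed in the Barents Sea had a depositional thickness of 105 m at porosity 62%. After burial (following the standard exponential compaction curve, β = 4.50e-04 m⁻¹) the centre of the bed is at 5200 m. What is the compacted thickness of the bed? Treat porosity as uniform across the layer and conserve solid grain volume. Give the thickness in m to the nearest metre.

42 m

Working in km (1 km = 1000 m; β in km⁻¹ = β in m⁻¹ × 1000):
Porosity at 5.2 km: n = 0.62·exp(−0.45×5.2) = 0.0597
Solid-volume conservation: h(1−n) = h₀(1−n₀) ⇒ h = h₀·(1−n₀)/(1−n)
h = 0.105 × (1 − 0.62)/(1 − 0.0597) = 0.105 × 0.4041 = 0.0424 km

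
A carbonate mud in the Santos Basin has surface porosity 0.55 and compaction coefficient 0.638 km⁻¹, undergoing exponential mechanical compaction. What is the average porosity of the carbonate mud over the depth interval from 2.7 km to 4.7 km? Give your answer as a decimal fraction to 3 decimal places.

⟨φ⟩ = (1/(z₂−z₁)) ∫ φ₀ e^(−kz) dz = φ₀·(e^(−k·z₁) − e^(−k·z₂)) / (k·(z₂−z₁))
e^(−0.638×2.7) = 0.1786; e^(−0.638×4.7) = 0.0499
⟨φ⟩ = 0.55 × (0.1786 − 0.0499) / (0.638 × 2) = 0.55 × 0.1009 = 0.0555

0.055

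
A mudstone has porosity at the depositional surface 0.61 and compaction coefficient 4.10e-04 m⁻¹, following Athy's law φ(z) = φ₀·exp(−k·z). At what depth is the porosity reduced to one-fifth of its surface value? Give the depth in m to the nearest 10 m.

3930 m

Working in km (1 km = 1000 m; k in km⁻¹ = k in m⁻¹ × 1000):
φ/φ₀ = 1/5 ⇒ exp(−k·z) = 1/5 ⇒ z = ln(5) / k
z = 1.6094 / 0.41 = 3.925 km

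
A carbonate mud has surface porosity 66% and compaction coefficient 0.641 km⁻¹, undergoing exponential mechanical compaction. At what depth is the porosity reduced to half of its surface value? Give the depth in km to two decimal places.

n/n₀ = 1/2 ⇒ exp(−β·d) = 1/2 ⇒ d = ln(2) / β
d = 0.6931 / 0.641 = 1.081 km

1.08 km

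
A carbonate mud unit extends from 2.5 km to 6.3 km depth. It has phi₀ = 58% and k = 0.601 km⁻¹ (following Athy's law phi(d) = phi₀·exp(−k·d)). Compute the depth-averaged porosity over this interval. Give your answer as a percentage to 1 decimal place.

⟨phi⟩ = (1/(d₂−d₁)) ∫ phi₀ e^(−kd) dd = phi₀·(e^(−k·d₁) − e^(−k·d₂)) / (k·(d₂−d₁))
e^(−0.601×2.5) = 0.2226; e^(−0.601×6.3) = 0.0227
⟨phi⟩ = 0.58 × (0.2226 − 0.0227) / (0.601 × 3.8) = 0.58 × 0.0875 = 0.0508

5.1%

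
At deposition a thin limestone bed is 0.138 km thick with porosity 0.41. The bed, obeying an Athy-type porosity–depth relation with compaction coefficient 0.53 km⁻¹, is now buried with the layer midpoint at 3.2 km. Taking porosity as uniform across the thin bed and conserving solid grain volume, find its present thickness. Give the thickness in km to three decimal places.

Porosity at 3.2 km: n = 0.41·exp(−0.53×3.2) = 0.0752
Solid-volume conservation: h(1−n) = h₀(1−n₀) ⇒ h = h₀·(1−n₀)/(1−n)
h = 0.138 × (1 − 0.41)/(1 − 0.0752) = 0.138 × 0.6380 = 0.0880 km

0.088 km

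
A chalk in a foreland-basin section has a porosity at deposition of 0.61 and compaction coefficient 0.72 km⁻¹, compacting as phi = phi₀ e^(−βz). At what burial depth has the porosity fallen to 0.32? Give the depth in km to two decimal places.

0.90 km

Invert Athy's law: z = ln(phi₀/phi) / β
z = ln(0.61/0.32) / 0.72 = ln(1.906) / 0.72 = 0.6451 / 0.72 = 0.896 km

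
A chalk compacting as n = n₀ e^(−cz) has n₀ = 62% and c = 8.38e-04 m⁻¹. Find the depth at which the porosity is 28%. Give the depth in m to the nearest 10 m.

950 m

Working in km (1 km = 1000 m; c in km⁻¹ = c in m⁻¹ × 1000):
Invert Athy's law: z = ln(n₀/n) / c
z = ln(0.62/0.28) / 0.838 = ln(2.214) / 0.838 = 0.7949 / 0.838 = 0.949 km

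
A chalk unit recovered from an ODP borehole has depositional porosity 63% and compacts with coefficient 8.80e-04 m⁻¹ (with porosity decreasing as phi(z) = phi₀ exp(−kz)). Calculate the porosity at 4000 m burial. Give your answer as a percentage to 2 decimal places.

Working in km (1 km = 1000 m; k in km⁻¹ = k in m⁻¹ × 1000):
phi = phi₀·exp(−k·z) = 0.63 × exp(−0.88 × 4) = 0.63 × exp(−3.52)
  = 0.63 × 0.0296 = 0.0186

1.86%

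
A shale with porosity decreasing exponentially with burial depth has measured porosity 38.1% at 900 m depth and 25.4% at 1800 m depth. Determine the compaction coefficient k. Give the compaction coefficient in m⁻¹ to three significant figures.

0.000451 m⁻¹

Working in km (1 km = 1000 m; k in km⁻¹ = k in m⁻¹ × 1000):
Athy: phi(z) = phi₀ e^(−kz) ⇒ phi₁/phi₂ = e^{k(z₂−z₁)} ⇒ k = ln(phi₁/phi₂)/(z₂−z₁)
k = ln(0.381/0.254) / (1.8 − 0.9) = ln(1.5) / 0.9 = 0.4055 / 0.9 = 0.4505 km⁻¹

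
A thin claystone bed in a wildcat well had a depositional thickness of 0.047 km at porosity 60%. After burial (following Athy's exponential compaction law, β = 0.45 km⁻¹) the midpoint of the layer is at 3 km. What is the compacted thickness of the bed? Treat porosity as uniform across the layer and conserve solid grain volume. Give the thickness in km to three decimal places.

Porosity at 3 km: phi = 0.6·exp(−0.45×3) = 0.1555
Solid-volume conservation: h(1−phi) = h₀(1−phi₀) ⇒ h = h₀·(1−phi₀)/(1−phi)
h = 0.047 × (1 − 0.6)/(1 − 0.1555) = 0.047 × 0.4737 = 0.0223 km

0.022 km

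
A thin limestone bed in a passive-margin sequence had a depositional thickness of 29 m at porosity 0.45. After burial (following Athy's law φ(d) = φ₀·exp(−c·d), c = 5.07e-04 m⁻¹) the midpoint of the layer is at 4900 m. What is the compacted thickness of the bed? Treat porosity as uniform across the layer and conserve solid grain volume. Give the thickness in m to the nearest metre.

Working in km (1 km = 1000 m; c in km⁻¹ = c in m⁻¹ × 1000):
Porosity at 4.9 km: φ = 0.45·exp(−0.507×4.9) = 0.0375
Solid-volume conservation: h(1−φ) = h₀(1−φ₀) ⇒ h = h₀·(1−φ₀)/(1−φ)
h = 0.029 × (1 − 0.45)/(1 − 0.0375) = 0.029 × 0.5714 = 0.0166 km

17 m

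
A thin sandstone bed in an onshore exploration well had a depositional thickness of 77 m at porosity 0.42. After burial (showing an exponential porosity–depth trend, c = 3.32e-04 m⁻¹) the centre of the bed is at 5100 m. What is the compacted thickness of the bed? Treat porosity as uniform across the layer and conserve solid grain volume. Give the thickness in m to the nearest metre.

Working in km (1 km = 1000 m; c in km⁻¹ = c in m⁻¹ × 1000):
Porosity at 5.1 km: n = 0.42·exp(−0.332×5.1) = 0.0773
Solid-volume conservation: h(1−n) = h₀(1−n₀) ⇒ h = h₀·(1−n₀)/(1−n)
h = 0.077 × (1 − 0.42)/(1 − 0.0773) = 0.077 × 0.6286 = 0.0484 km

48 m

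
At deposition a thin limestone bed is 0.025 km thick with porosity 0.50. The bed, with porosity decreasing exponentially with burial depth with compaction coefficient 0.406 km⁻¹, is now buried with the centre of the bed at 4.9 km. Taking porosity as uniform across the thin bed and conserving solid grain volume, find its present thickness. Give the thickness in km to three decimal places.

0.013 km

Porosity at 4.9 km: φ = 0.5·exp(−0.406×4.9) = 0.0684
Solid-volume conservation: h(1−φ) = h₀(1−φ₀) ⇒ h = h₀·(1−φ₀)/(1−φ)
h = 0.025 × (1 − 0.5)/(1 − 0.0684) = 0.025 × 0.5367 = 0.0134 km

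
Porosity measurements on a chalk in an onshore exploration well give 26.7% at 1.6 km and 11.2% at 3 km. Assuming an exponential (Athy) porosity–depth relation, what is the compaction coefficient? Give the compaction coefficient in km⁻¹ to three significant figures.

0.621 km⁻¹

Athy: φ(d) = φ₀ e^(−cd) ⇒ φ₁/φ₂ = e^{c(d₂−d₁)} ⇒ c = ln(φ₁/φ₂)/(d₂−d₁)
c = ln(0.267/0.112) / (3 − 1.6) = ln(2.384) / 1.4 = 0.8687 / 1.4 = 0.6205 km⁻¹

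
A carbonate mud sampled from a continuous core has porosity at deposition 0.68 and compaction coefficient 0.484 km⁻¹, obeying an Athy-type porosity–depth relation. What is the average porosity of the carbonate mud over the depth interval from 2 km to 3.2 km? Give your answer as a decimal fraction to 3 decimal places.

⟨φ⟩ = (1/(d₂−d₁)) ∫ φ₀ e^(−βd) dd = φ₀·(e^(−β·d₁) − e^(−β·d₂)) / (β·(d₂−d₁))
e^(−0.484×2) = 0.3798; e^(−0.484×3.2) = 0.2125
⟨φ⟩ = 0.68 × (0.3798 − 0.2125) / (0.484 × 1.2) = 0.68 × 0.2881 = 0.1959

0.196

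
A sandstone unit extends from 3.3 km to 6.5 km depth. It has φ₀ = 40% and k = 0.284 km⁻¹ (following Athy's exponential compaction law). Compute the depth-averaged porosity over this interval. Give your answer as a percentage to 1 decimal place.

10.3%

⟨φ⟩ = (1/(z₂−z₁)) ∫ φ₀ e^(−kz) dz = φ₀·(e^(−k·z₁) − e^(−k·z₂)) / (k·(z₂−z₁))
e^(−0.284×3.3) = 0.3917; e^(−0.284×6.5) = 0.1579
⟨φ⟩ = 0.4 × (0.3917 − 0.1579) / (0.284 × 3.2) = 0.4 × 0.2573 = 0.1029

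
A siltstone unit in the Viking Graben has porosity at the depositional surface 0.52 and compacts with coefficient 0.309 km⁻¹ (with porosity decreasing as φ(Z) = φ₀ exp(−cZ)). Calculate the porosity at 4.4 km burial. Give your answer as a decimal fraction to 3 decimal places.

0.134

φ = φ₀·exp(−c·Z) = 0.52 × exp(−0.309 × 4.4) = 0.52 × exp(−1.36)
  = 0.52 × 0.2568 = 0.1335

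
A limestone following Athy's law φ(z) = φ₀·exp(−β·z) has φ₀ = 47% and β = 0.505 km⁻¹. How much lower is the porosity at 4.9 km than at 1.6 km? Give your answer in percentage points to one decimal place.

φ(1.6) = 0.47·e^(−0.505×1.6) = 0.2095
φ(4.9) = 0.47·e^(−0.505×4.9) = 0.0396
Δφ = 0.2095 − 0.0396 = 0.1699

17.0 percentage points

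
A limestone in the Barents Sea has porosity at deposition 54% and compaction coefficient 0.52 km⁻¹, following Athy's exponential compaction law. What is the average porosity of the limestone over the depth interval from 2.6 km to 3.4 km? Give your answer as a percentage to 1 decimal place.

11.4%

⟨phi⟩ = (1/(z₂−z₁)) ∫ phi₀ e^(−βz) dz = phi₀·(e^(−β·z₁) − e^(−β·z₂)) / (β·(z₂−z₁))
e^(−0.52×2.6) = 0.2587; e^(−0.52×3.4) = 0.1707
⟨phi⟩ = 0.54 × (0.2587 − 0.1707) / (0.52 × 0.8) = 0.54 × 0.2117 = 0.1143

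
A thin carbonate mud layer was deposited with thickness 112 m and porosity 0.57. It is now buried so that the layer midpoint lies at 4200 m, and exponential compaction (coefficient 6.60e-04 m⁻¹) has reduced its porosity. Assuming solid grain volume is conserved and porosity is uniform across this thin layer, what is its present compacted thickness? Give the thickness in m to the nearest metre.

50 m

Working in km (1 km = 1000 m; c in km⁻¹ = c in m⁻¹ × 1000):
Porosity at 4.2 km: φ = 0.57·exp(−0.66×4.2) = 0.0356
Solid-volume conservation: h(1−φ) = h₀(1−φ₀) ⇒ h = h₀·(1−φ₀)/(1−φ)
h = 0.112 × (1 − 0.57)/(1 − 0.0356) = 0.112 × 0.4459 = 0.0499 km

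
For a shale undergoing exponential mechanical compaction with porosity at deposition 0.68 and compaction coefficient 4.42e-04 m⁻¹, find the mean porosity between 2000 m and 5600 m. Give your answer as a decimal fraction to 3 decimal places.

0.141

Working in km (1 km = 1000 m; β in km⁻¹ = β in m⁻¹ × 1000):
⟨φ⟩ = (1/(Z₂−Z₁)) ∫ φ₀ e^(−βZ) dZ = φ₀·(e^(−β·Z₁) − e^(−β·Z₂)) / (β·(Z₂−Z₁))
e^(−0.442×2) = 0.4131; e^(−0.442×5.6) = 0.0841
⟨φ⟩ = 0.68 × (0.4131 − 0.0841) / (0.442 × 3.6) = 0.68 × 0.2068 = 0.1406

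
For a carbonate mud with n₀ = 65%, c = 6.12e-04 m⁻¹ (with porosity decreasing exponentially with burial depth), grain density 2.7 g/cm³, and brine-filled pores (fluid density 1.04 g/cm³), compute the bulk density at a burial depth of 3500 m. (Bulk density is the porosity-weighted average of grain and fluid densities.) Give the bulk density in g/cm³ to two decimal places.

2.57 g/cm³

Working in km (1 km = 1000 m; c in km⁻¹ = c in m⁻¹ × 1000):
Porosity at depth: n = 0.65·exp(−0.612×3.5) = 0.65×0.1174 = 0.0763
Bulk density: ρ_b = (1−n)ρ_g + n·ρ_f = 0.9237×2.7 + 0.0763×1.04
       = 2.494 + 0.079 = 2.573 g/cm³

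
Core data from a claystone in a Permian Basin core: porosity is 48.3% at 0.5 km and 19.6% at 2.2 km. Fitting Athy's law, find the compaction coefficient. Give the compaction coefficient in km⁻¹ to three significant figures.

Athy: φ(d) = φ₀ e^(−kd) ⇒ φ₁/φ₂ = e^{k(d₂−d₁)} ⇒ k = ln(φ₁/φ₂)/(d₂−d₁)
k = ln(0.483/0.196) / (2.2 − 0.5) = ln(2.464) / 1.7 = 0.9019 / 1.7 = 0.5305 km⁻¹

0.531 km⁻¹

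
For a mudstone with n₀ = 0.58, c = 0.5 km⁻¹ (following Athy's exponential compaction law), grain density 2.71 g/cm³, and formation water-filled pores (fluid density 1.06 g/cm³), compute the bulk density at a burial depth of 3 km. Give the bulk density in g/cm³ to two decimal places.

Porosity at depth: n = 0.58·exp(−0.5×3) = 0.58×0.2231 = 0.1294
Bulk density: ρ_b = (1−n)ρ_g + n·ρ_f = 0.8706×2.71 + 0.1294×1.06
       = 2.359 + 0.137 = 2.496 g/cm³

2.50 g/cm³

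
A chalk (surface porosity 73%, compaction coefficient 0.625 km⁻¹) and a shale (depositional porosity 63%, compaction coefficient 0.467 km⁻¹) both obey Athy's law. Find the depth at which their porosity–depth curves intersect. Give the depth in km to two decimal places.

Set φ₀ₐ e^(−cₐd) = φ₀ᵦ e^(−cᵦd) ⇒ ln(φ₀ₐ/φ₀ᵦ) = (cₐ − cᵦ)·d
d = ln(0.73/0.63) / (0.625 − 0.467) = 0.1473 / 0.158 = 0.932 km

0.93 km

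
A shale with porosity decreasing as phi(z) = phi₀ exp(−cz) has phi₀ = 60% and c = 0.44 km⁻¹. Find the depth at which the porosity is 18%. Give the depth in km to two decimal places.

Invert Athy's law: z = ln(phi₀/phi) / c
z = ln(0.6/0.18) / 0.44 = ln(3.333) / 0.44 = 1.2040 / 0.44 = 2.736 km

2.74 km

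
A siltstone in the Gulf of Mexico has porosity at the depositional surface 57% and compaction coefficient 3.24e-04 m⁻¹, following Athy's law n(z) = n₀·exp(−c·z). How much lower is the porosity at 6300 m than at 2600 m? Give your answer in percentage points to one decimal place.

17.1 percentage points

Working in km (1 km = 1000 m; c in km⁻¹ = c in m⁻¹ × 1000):
n(2.6) = 0.57·e^(−0.324×2.6) = 0.2455
n(6.3) = 0.57·e^(−0.324×6.3) = 0.0740
Δn = 0.2455 − 0.0740 = 0.1715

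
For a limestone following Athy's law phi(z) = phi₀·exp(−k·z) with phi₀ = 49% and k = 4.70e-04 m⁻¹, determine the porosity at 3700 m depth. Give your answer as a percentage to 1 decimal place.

Working in km (1 km = 1000 m; k in km⁻¹ = k in m⁻¹ × 1000):
phi = phi₀·exp(−k·z) = 0.49 × exp(−0.47 × 3.7) = 0.49 × exp(−1.739)
  = 0.49 × 0.1757 = 0.0861

8.6%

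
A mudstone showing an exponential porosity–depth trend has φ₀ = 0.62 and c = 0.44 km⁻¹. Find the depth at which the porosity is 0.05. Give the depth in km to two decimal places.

Invert Athy's law: Z = ln(φ₀/φ) / c
Z = ln(0.62/0.05) / 0.44 = ln(12.4) / 0.44 = 2.5177 / 0.44 = 5.722 km

5.72 km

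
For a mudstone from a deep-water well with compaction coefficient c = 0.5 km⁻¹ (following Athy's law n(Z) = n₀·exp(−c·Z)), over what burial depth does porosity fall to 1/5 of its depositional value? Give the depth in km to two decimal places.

n/n₀ = 1/5 ⇒ exp(−c·Z) = 1/5 ⇒ Z = ln(5) / c
Z = 1.6094 / 0.5 = 3.219 km

3.22 km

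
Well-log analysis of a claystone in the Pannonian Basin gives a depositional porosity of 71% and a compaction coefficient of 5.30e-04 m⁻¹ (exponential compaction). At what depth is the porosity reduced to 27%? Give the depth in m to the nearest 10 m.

1820 m

Working in km (1 km = 1000 m; β in km⁻¹ = β in m⁻¹ × 1000):
Invert Athy's law: d = ln(phi₀/phi) / β
d = ln(0.71/0.27) / 0.53 = ln(2.63) / 0.53 = 0.9668 / 0.53 = 1.824 km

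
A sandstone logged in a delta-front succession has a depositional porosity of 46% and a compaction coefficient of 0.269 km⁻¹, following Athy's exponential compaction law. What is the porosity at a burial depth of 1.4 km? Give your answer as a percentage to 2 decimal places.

φ = φ₀·exp(−c·d) = 0.46 × exp(−0.269 × 1.4) = 0.46 × exp(−0.3766)
  = 0.46 × 0.6862 = 0.3156

31.56%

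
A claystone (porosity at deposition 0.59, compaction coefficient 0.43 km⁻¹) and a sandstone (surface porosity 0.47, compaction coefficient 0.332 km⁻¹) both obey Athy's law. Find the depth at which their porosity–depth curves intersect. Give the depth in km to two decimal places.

2.32 km

Set φ₀ₐ e^(−kₐd) = φ₀ᵦ e^(−kᵦd) ⇒ ln(φ₀ₐ/φ₀ᵦ) = (kₐ − kᵦ)·d
d = ln(0.59/0.47) / (0.43 − 0.332) = 0.2274 / 0.098 = 2.320 km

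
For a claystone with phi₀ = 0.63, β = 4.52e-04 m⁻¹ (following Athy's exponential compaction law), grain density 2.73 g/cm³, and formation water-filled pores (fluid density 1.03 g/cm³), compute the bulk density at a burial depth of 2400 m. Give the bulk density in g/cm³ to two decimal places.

Working in km (1 km = 1000 m; β in km⁻¹ = β in m⁻¹ × 1000):
Porosity at depth: phi = 0.63·exp(−0.452×2.4) = 0.63×0.3380 = 0.2129
Bulk density: ρ_b = (1−phi)ρ_g + phi·ρ_f = 0.7871×2.73 + 0.2129×1.03
       = 2.149 + 0.219 = 2.368 g/cm³

2.37 g/cm³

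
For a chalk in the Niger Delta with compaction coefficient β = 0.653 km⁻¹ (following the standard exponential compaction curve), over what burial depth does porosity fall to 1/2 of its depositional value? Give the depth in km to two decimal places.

1.06 km

phi/phi₀ = 1/2 ⇒ exp(−β·z) = 1/2 ⇒ z = ln(2) / β
z = 0.6931 / 0.653 = 1.061 km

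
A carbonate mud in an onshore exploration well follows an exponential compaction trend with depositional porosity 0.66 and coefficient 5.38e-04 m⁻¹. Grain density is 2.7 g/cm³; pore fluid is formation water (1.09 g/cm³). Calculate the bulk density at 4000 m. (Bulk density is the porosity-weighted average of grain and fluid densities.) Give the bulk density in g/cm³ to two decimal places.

Working in km (1 km = 1000 m; k in km⁻¹ = k in m⁻¹ × 1000):
Porosity at depth: phi = 0.66·exp(−0.538×4) = 0.66×0.1163 = 0.0767
Bulk density: ρ_b = (1−phi)ρ_g + phi·ρ_f = 0.9233×2.7 + 0.0767×1.09
       = 2.493 + 0.084 = 2.576 g/cm³

2.58 g/cm³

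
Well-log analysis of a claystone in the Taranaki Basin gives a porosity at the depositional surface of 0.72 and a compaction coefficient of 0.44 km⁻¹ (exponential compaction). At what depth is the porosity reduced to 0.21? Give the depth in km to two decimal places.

Invert Athy's law: d = ln(n₀/n) / k
d = ln(0.72/0.21) / 0.44 = ln(3.429) / 0.44 = 1.2321 / 0.44 = 2.800 km

2.80 km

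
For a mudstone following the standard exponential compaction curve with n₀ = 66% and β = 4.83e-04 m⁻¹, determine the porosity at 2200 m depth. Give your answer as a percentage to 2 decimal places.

22.81%

Working in km (1 km = 1000 m; β in km⁻¹ = β in m⁻¹ × 1000):
n = n₀·exp(−β·z) = 0.66 × exp(−0.483 × 2.2) = 0.66 × exp(−1.063)
  = 0.66 × 0.3456 = 0.2281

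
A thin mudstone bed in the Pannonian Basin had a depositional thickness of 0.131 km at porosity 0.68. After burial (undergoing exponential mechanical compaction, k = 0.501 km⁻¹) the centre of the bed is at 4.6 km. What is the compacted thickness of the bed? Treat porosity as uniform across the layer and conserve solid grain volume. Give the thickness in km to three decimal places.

0.045 km

Porosity at 4.6 km: phi = 0.68·exp(−0.501×4.6) = 0.0679
Solid-volume conservation: h(1−phi) = h₀(1−phi₀) ⇒ h = h₀·(1−phi₀)/(1−phi)
h = 0.131 × (1 − 0.68)/(1 − 0.0679) = 0.131 × 0.3433 = 0.0450 km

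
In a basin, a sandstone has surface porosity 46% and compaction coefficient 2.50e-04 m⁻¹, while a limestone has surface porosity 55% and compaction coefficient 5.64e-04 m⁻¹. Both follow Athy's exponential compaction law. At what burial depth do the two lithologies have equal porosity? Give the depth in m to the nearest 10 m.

570 m

Working in km (1 km = 1000 m; k in km⁻¹ = k in m⁻¹ × 1000):
Set phi₀ₐ e^(−kₐZ) = phi₀ᵦ e^(−kᵦZ) ⇒ ln(phi₀ₐ/phi₀ᵦ) = (kₐ − kᵦ)·Z
Z = ln(0.46/0.55) / (0.25 − 0.564) = -0.1787 / -0.314 = 0.569 km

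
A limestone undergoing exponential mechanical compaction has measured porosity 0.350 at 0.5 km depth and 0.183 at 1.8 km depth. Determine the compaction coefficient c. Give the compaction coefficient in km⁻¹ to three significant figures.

0.499 km⁻¹

Athy: n(z) = n₀ e^(−cz) ⇒ n₁/n₂ = e^{c(z₂−z₁)} ⇒ c = ln(n₁/n₂)/(z₂−z₁)
c = ln(0.35/0.183) / (1.8 − 0.5) = ln(1.913) / 1.3 = 0.6484 / 1.3 = 0.4988 km⁻¹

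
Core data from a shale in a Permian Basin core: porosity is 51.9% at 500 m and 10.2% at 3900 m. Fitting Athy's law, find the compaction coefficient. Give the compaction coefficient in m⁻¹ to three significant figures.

Working in km (1 km = 1000 m; k in km⁻¹ = k in m⁻¹ × 1000):
Athy: φ(z) = φ₀ e^(−kz) ⇒ φ₁/φ₂ = e^{k(z₂−z₁)} ⇒ k = ln(φ₁/φ₂)/(z₂−z₁)
k = ln(0.519/0.102) / (3.9 − 0.5) = ln(5.088) / 3.4 = 1.6269 / 3.4 = 0.4785 km⁻¹

0.000479 m⁻¹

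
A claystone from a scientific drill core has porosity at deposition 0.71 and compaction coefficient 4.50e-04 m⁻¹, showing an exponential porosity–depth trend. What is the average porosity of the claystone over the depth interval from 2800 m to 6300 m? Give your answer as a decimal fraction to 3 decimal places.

0.101

Working in km (1 km = 1000 m; k in km⁻¹ = k in m⁻¹ × 1000):
⟨n⟩ = (1/(d₂−d₁)) ∫ n₀ e^(−kd) dd = n₀·(e^(−k·d₁) − e^(−k·d₂)) / (k·(d₂−d₁))
e^(−0.45×2.8) = 0.2837; e^(−0.45×6.3) = 0.0587
⟨n⟩ = 0.71 × (0.2837 − 0.0587) / (0.45 × 3.5) = 0.71 × 0.1428 = 0.1014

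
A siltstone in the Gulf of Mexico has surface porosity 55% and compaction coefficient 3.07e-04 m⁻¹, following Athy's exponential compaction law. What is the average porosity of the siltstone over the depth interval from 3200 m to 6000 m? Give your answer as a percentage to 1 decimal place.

Working in km (1 km = 1000 m; c in km⁻¹ = c in m⁻¹ × 1000):
⟨n⟩ = (1/(z₂−z₁)) ∫ n₀ e^(−cz) dz = n₀·(e^(−c·z₁) − e^(−c·z₂)) / (c·(z₂−z₁))
e^(−0.307×3.2) = 0.3744; e^(−0.307×6) = 0.1585
⟨n⟩ = 0.55 × (0.3744 − 0.1585) / (0.307 × 2.8) = 0.55 × 0.2512 = 0.1381

13.8%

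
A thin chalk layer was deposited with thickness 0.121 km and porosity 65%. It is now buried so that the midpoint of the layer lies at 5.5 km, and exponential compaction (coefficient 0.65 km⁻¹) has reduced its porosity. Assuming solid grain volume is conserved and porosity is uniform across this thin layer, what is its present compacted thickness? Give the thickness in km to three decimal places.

Porosity at 5.5 km: φ = 0.65·exp(−0.65×5.5) = 0.0182
Solid-volume conservation: h(1−φ) = h₀(1−φ₀) ⇒ h = h₀·(1−φ₀)/(1−φ)
h = 0.121 × (1 − 0.65)/(1 − 0.0182) = 0.121 × 0.3565 = 0.0431 km

0.043 km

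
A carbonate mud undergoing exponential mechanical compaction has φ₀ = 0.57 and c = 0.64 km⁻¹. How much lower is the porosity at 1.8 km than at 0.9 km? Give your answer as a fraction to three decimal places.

0.140

φ(0.9) = 0.57·e^(−0.64×0.9) = 0.3204
φ(1.8) = 0.57·e^(−0.64×1.8) = 0.1801
Δφ = 0.3204 − 0.1801 = 0.1403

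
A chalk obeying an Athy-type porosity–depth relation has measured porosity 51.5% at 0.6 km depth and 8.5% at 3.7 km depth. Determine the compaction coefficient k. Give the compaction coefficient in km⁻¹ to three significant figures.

Athy: n(z) = n₀ e^(−kz) ⇒ n₁/n₂ = e^{k(z₂−z₁)} ⇒ k = ln(n₁/n₂)/(z₂−z₁)
k = ln(0.515/0.085) / (3.7 − 0.6) = ln(6.059) / 3.1 = 1.8015 / 3.1 = 0.5811 km⁻¹

0.581 km⁻¹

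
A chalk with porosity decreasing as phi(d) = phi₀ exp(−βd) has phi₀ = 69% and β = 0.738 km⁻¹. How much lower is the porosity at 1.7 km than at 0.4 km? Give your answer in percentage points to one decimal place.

phi(0.4) = 0.69·e^(−0.738×0.4) = 0.5136
phi(1.7) = 0.69·e^(−0.738×1.7) = 0.1968
Δphi = 0.5136 − 0.1968 = 0.3168

31.7 percentage points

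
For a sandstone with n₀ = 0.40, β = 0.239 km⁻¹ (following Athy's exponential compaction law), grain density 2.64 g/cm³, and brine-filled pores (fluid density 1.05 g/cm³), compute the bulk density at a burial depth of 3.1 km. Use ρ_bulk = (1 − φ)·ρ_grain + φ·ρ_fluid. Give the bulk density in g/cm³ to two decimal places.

Porosity at depth: n = 0.4·exp(−0.239×3.1) = 0.4×0.4767 = 0.1907
Bulk density: ρ_b = (1−n)ρ_g + n·ρ_f = 0.8093×2.64 + 0.1907×1.05
       = 2.137 + 0.200 = 2.337 g/cm³

2.34 g/cm³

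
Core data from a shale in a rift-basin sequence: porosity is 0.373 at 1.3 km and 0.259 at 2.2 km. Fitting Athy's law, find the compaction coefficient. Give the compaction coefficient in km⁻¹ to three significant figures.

0.405 km⁻¹

Athy: φ(Z) = φ₀ e^(−cZ) ⇒ φ₁/φ₂ = e^{c(Z₂−Z₁)} ⇒ c = ln(φ₁/φ₂)/(Z₂−Z₁)
c = ln(0.373/0.259) / (2.2 − 1.3) = ln(1.44) / 0.9 = 0.3648 / 0.9 = 0.4053 km⁻¹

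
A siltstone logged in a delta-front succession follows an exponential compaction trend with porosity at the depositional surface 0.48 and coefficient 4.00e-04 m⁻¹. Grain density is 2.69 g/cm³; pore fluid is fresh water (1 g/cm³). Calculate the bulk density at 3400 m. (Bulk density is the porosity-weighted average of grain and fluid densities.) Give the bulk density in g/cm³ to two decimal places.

2.48 g/cm³

Working in km (1 km = 1000 m; k in km⁻¹ = k in m⁻¹ × 1000):
Porosity at depth: phi = 0.48·exp(−0.4×3.4) = 0.48×0.2567 = 0.1232
Bulk density: ρ_b = (1−phi)ρ_g + phi·ρ_f = 0.8768×2.69 + 0.1232×1
       = 2.359 + 0.123 = 2.482 g/cm³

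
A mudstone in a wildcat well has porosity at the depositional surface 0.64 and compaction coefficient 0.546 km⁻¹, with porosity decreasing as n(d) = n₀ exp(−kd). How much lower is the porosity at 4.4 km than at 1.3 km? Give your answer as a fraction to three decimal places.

0.257

n(1.3) = 0.64·e^(−0.546×1.3) = 0.3147
n(4.4) = 0.64·e^(−0.546×4.4) = 0.0579
Δn = 0.3147 − 0.0579 = 0.2568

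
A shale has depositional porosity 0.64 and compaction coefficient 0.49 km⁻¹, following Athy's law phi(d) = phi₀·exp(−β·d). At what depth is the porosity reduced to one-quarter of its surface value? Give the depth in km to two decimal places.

phi/phi₀ = 1/4 ⇒ exp(−β·d) = 1/4 ⇒ d = ln(4) / β
d = 1.3863 / 0.49 = 2.829 km

2.83 km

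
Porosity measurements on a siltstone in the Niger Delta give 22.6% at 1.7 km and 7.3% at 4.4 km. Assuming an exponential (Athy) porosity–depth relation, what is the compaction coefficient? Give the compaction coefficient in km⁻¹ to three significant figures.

Athy: phi(d) = phi₀ e^(−βd) ⇒ phi₁/phi₂ = e^{β(d₂−d₁)} ⇒ β = ln(phi₁/phi₂)/(d₂−d₁)
β = ln(0.226/0.073) / (4.4 − 1.7) = ln(3.096) / 2.7 = 1.1301 / 2.7 = 0.4185 km⁻¹

0.419 km⁻¹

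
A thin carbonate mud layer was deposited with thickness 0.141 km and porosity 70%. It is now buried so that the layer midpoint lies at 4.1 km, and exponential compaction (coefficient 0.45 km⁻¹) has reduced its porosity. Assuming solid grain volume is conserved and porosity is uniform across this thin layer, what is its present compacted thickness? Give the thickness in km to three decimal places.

Porosity at 4.1 km: phi = 0.7·exp(−0.45×4.1) = 0.1106
Solid-volume conservation: h(1−phi) = h₀(1−phi₀) ⇒ h = h₀·(1−phi₀)/(1−phi)
h = 0.141 × (1 − 0.7)/(1 − 0.1106) = 0.141 × 0.3373 = 0.0476 km

0.048 km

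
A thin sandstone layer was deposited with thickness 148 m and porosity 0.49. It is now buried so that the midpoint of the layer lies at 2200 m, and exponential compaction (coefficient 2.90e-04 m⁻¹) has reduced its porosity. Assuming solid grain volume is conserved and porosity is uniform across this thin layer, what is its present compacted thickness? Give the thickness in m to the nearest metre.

Working in km (1 km = 1000 m; β in km⁻¹ = β in m⁻¹ × 1000):
Porosity at 2.2 km: phi = 0.49·exp(−0.29×2.2) = 0.2589
Solid-volume conservation: h(1−phi) = h₀(1−phi₀) ⇒ h = h₀·(1−phi₀)/(1−phi)
h = 0.148 × (1 − 0.49)/(1 − 0.2589) = 0.148 × 0.6882 = 0.1018 km

102 m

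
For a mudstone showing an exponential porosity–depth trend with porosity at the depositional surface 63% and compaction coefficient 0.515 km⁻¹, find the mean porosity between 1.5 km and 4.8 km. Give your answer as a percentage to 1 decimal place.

14.0%

⟨phi⟩ = (1/(d₂−d₁)) ∫ phi₀ e^(−cd) dd = phi₀·(e^(−c·d₁) − e^(−c·d₂)) / (c·(d₂−d₁))
e^(−0.515×1.5) = 0.4619; e^(−0.515×4.8) = 0.0844
⟨phi⟩ = 0.63 × (0.4619 − 0.0844) / (0.515 × 3.3) = 0.63 × 0.2221 = 0.1399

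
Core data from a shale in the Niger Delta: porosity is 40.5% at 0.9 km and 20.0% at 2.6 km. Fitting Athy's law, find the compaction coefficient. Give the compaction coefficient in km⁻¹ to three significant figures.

Athy: φ(z) = φ₀ e^(−βz) ⇒ φ₁/φ₂ = e^{β(z₂−z₁)} ⇒ β = ln(φ₁/φ₂)/(z₂−z₁)
β = ln(0.405/0.2) / (2.6 − 0.9) = ln(2.025) / 1.7 = 0.7056 / 1.7 = 0.415 km⁻¹

0.415 km⁻¹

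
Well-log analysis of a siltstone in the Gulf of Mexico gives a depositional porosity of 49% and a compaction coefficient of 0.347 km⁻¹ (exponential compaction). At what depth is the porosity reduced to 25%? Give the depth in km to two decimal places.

Invert Athy's law: z = ln(φ₀/φ) / k
z = ln(0.49/0.25) / 0.347 = ln(1.96) / 0.347 = 0.6729 / 0.347 = 1.939 km

1.94 km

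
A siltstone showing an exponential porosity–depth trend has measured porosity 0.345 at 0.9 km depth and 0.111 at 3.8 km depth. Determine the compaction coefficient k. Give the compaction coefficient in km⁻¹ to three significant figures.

Athy: n(d) = n₀ e^(−kd) ⇒ n₁/n₂ = e^{k(d₂−d₁)} ⇒ k = ln(n₁/n₂)/(d₂−d₁)
k = ln(0.345/0.111) / (3.8 − 0.9) = ln(3.108) / 2.9 = 1.1340 / 2.9 = 0.391 km⁻¹

0.391 km⁻¹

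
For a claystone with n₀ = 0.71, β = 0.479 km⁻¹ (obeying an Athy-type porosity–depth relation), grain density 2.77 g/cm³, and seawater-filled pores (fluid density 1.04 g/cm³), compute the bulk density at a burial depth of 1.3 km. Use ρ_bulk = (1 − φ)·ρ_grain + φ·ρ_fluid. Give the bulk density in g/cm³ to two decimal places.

Porosity at depth: n = 0.71·exp(−0.479×1.3) = 0.71×0.5365 = 0.3809
Bulk density: ρ_b = (1−n)ρ_g + n·ρ_f = 0.6191×2.77 + 0.3809×1.04
       = 1.715 + 0.396 = 2.111 g/cm³

2.11 g/cm³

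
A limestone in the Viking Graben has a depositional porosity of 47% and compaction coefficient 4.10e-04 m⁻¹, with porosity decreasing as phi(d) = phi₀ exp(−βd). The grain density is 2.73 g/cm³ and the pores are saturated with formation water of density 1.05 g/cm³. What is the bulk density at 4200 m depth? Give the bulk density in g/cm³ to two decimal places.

2.59 g/cm³

Working in km (1 km = 1000 m; β in km⁻¹ = β in m⁻¹ × 1000):
Porosity at depth: phi = 0.47·exp(−0.41×4.2) = 0.47×0.1787 = 0.0840
Bulk density: ρ_b = (1−phi)ρ_g + phi·ρ_f = 0.9160×2.73 + 0.0840×1.05
       = 2.501 + 0.088 = 2.589 g/cm³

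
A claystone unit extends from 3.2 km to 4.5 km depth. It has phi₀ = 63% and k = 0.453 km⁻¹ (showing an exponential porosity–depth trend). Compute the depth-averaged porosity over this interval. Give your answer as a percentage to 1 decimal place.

⟨phi⟩ = (1/(d₂−d₁)) ∫ phi₀ e^(−kd) dd = phi₀·(e^(−k·d₁) − e^(−k·d₂)) / (k·(d₂−d₁))
e^(−0.453×3.2) = 0.2347; e^(−0.453×4.5) = 0.1302
⟨phi⟩ = 0.63 × (0.2347 − 0.1302) / (0.453 × 1.3) = 0.63 × 0.1773 = 0.1117

11.2%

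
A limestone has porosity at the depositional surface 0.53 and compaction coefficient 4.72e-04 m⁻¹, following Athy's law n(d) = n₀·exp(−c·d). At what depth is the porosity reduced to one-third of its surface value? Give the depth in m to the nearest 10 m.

Working in km (1 km = 1000 m; c in km⁻¹ = c in m⁻¹ × 1000):
n/n₀ = 1/3 ⇒ exp(−c·d) = 1/3 ⇒ d = ln(3) / c
d = 1.0986 / 0.472 = 2.328 km

2330 m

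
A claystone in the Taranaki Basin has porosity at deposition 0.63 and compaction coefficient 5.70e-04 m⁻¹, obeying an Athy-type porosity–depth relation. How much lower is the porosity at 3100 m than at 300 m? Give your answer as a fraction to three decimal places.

Working in km (1 km = 1000 m; c in km⁻¹ = c in m⁻¹ × 1000):
n(0.3) = 0.63·e^(−0.57×0.3) = 0.5310
n(3.1) = 0.63·e^(−0.57×3.1) = 0.1076
Δn = 0.5310 − 0.1076 = 0.4233

0.423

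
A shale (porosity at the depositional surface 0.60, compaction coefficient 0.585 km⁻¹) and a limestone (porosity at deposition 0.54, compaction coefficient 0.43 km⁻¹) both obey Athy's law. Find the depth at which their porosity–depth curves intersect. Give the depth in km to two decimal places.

Set n₀ₐ e^(−cₐd) = n₀ᵦ e^(−cᵦd) ⇒ ln(n₀ₐ/n₀ᵦ) = (cₐ − cᵦ)·d
d = ln(0.6/0.54) / (0.585 − 0.43) = 0.1054 / 0.155 = 0.680 km

0.68 km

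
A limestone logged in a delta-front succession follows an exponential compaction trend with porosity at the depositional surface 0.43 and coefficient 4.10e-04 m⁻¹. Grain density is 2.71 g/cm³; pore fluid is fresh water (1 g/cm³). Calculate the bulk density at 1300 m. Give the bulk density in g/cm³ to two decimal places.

Working in km (1 km = 1000 m; k in km⁻¹ = k in m⁻¹ × 1000):
Porosity at depth: phi = 0.43·exp(−0.41×1.3) = 0.43×0.5868 = 0.2523
Bulk density: ρ_b = (1−phi)ρ_g + phi·ρ_f = 0.7477×2.71 + 0.2523×1
       = 2.026 + 0.252 = 2.278 g/cm³

2.28 g/cm³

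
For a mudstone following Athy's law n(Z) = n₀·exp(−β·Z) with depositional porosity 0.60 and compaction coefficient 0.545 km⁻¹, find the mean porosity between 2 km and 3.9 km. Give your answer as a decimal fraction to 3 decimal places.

0.126

⟨n⟩ = (1/(Z₂−Z₁)) ∫ n₀ e^(−βZ) dZ = n₀·(e^(−β·Z₁) − e^(−β·Z₂)) / (β·(Z₂−Z₁))
e^(−0.545×2) = 0.3362; e^(−0.545×3.9) = 0.1194
⟨n⟩ = 0.6 × (0.3362 − 0.1194) / (0.545 × 1.9) = 0.6 × 0.2094 = 0.1256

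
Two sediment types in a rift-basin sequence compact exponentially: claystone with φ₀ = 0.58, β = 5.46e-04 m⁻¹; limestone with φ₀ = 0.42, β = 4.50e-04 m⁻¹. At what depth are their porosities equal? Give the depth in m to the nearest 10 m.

3360 m

Working in km (1 km = 1000 m; β in km⁻¹ = β in m⁻¹ × 1000):
Set φ₀ₐ e^(−βₐZ) = φ₀ᵦ e^(−βᵦZ) ⇒ ln(φ₀ₐ/φ₀ᵦ) = (βₐ − βᵦ)·Z
Z = ln(0.58/0.42) / (0.546 − 0.45) = 0.3228 / 0.096 = 3.362 km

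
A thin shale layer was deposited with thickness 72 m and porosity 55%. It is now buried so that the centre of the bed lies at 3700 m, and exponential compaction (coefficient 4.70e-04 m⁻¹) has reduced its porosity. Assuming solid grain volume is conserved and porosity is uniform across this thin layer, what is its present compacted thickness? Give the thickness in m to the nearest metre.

Working in km (1 km = 1000 m; k in km⁻¹ = k in m⁻¹ × 1000):
Porosity at 3.7 km: phi = 0.55·exp(−0.47×3.7) = 0.0966
Solid-volume conservation: h(1−phi) = h₀(1−phi₀) ⇒ h = h₀·(1−phi₀)/(1−phi)
h = 0.072 × (1 − 0.55)/(1 − 0.0966) = 0.072 × 0.4981 = 0.0359 km

36 m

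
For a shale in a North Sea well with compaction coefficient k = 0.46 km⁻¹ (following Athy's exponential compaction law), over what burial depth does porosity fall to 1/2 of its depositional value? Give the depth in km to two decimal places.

phi/phi₀ = 1/2 ⇒ exp(−k·z) = 1/2 ⇒ z = ln(2) / k
z = 0.6931 / 0.46 = 1.507 km

1.51 km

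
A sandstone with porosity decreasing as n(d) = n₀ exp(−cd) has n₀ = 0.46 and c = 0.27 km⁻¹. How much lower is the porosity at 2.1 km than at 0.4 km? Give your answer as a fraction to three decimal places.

n(0.4) = 0.46·e^(−0.27×0.4) = 0.4129
n(2.1) = 0.46·e^(−0.27×2.1) = 0.2609
Δn = 0.4129 − 0.2609 = 0.1520

0.152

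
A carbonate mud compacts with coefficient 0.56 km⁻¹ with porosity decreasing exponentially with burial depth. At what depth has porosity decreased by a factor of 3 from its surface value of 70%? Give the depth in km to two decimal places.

1.96 km

φ/φ₀ = 1/3 ⇒ exp(−k·z) = 1/3 ⇒ z = ln(3) / k
z = 1.0986 / 0.56 = 1.962 km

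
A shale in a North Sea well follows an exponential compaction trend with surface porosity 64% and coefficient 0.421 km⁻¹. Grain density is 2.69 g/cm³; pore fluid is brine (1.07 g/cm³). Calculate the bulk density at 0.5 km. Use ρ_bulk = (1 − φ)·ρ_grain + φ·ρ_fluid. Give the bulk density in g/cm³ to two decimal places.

Porosity at depth: phi = 0.64·exp(−0.421×0.5) = 0.64×0.8102 = 0.5185
Bulk density: ρ_b = (1−phi)ρ_g + phi·ρ_f = 0.4815×2.69 + 0.5185×1.07
       = 1.295 + 0.555 = 1.850 g/cm³

1.85 g/cm³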